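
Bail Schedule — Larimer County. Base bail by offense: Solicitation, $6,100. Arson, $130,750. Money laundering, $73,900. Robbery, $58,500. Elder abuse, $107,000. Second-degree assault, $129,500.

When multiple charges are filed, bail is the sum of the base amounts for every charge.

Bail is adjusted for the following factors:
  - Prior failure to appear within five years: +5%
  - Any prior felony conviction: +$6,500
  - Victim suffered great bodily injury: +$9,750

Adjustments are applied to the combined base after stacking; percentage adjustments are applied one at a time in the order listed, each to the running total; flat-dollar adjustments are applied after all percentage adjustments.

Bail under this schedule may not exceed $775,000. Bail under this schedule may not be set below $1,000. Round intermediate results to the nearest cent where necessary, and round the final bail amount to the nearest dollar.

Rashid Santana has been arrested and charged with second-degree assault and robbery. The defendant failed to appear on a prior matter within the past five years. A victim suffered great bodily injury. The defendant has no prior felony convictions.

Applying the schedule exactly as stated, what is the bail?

Base amounts from the schedule: second-degree assault $129,500; robbery $58,500.
Stacking rule: sum of all bases. $129,500 + $58,500 = $188,000.
Prior failure to appear within five years (+5%): $188,000 × 1.05 = $197,400.
Victim suffered great bodily injury (+$9,750 flat): $197,400 + $9,750 = $207,150.
$207,150 is within the $775,000 maximum.
$207,150 is at or above the $1,000 minimum.

$207,150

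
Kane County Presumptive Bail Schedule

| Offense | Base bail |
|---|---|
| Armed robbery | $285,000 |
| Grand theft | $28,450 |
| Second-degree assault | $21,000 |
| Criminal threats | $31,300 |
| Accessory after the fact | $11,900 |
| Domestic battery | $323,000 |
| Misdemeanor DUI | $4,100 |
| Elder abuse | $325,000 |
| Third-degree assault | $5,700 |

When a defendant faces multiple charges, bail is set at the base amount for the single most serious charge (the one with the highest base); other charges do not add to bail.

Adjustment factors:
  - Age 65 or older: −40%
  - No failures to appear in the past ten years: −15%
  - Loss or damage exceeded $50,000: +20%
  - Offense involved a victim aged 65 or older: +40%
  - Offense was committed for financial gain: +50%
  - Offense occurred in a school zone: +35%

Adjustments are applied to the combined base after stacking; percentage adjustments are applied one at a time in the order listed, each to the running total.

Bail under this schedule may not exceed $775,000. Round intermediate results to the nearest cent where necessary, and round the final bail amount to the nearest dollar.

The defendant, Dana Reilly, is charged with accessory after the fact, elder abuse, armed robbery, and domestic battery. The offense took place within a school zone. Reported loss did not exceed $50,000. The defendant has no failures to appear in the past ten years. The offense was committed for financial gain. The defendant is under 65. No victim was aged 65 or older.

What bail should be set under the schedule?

$559,406

Base amounts from the schedule: accessory after the fact $11,900; elder abuse $325,000; armed robbery $285,000; domestic battery $323,000.
Stacking rule: use the highest base only. Highest is elder abuse at $325,000. Combined base = $325,000.
No failures to appear in the past ten years (−15%): $325,000 × 0.85 = $276,250.
Offense was committed for financial gain (+50%): $276,250 × 1.5 = $414,375.
Offense occurred in a school zone (+35%): $414,375 × 1.35 = $559,406.25.
$559,406.25 is within the $775,000 maximum.
Rounded to the nearest dollar: $559,406.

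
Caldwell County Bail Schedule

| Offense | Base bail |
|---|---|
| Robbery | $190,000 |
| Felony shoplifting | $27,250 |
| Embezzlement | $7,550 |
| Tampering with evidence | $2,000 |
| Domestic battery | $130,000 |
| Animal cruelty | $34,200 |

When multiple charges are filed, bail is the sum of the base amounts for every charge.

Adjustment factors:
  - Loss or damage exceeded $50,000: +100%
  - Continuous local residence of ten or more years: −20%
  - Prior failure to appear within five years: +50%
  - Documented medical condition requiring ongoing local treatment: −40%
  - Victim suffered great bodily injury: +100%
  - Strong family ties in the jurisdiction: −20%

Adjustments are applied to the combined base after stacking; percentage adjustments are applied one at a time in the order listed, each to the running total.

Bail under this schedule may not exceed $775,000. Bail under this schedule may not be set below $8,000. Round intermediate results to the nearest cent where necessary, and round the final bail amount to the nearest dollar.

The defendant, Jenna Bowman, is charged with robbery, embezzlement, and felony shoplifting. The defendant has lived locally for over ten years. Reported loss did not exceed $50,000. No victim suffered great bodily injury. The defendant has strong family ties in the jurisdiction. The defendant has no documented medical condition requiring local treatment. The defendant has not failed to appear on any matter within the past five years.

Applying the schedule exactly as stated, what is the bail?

Base amounts from the schedule: robbery $190,000; embezzlement $7,550; felony shoplifting $27,250.
Stacking rule: sum of all bases. $190,000 + $7,550 + $27,250 = $224,800.
Continuous local residence of ten or more years (−20%): $224,800 × 0.8 = $179,840.
Strong family ties in the jurisdiction (−20%): $179,840 × 0.8 = $143,872.
$143,872 is within the $775,000 maximum.
$143,872 is at or above the $8,000 minimum.

$143,872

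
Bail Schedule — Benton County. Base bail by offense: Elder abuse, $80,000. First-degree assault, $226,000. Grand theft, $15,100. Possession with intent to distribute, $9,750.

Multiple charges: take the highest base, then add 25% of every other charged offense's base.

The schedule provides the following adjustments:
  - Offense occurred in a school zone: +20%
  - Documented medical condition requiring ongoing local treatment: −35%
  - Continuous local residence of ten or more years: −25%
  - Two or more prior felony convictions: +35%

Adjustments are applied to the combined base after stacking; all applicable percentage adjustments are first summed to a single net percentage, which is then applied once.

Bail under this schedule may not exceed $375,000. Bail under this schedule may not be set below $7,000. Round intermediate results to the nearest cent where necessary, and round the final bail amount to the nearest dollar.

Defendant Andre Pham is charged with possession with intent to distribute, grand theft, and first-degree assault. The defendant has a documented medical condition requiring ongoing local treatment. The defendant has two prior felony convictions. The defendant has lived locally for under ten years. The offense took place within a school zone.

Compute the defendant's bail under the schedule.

Base amounts from the schedule: possession with intent to distribute $9,750; grand theft $15,100; first-degree assault $226,000.
Stacking rule: highest base plus 25% of each additional charge. Highest is first-degree assault at $226,000. Additional: $9,750 × 25% = $2,437.50; $15,100 × 25% = $3,775. Combined base = $226,000 + $6,212.50 = $232,212.50.
Net percentage adjustment: +20% −35% +35% = +20%. $232,212.50 × 1.2 = $278,655.
$278,655 is within the $375,000 maximum.
$278,655 is at or above the $7,000 minimum.

$278,655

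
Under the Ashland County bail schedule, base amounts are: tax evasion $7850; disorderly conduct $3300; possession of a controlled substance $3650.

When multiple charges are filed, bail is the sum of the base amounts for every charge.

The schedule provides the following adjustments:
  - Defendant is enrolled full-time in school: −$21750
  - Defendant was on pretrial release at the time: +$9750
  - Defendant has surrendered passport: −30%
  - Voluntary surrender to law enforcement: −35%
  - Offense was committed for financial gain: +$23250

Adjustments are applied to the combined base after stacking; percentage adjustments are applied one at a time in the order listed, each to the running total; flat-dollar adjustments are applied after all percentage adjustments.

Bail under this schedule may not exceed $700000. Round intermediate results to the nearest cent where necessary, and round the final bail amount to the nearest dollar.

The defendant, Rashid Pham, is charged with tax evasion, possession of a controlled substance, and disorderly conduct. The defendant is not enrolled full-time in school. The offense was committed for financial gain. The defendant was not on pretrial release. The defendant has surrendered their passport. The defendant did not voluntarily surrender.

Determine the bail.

Base amounts from the schedule: tax evasion $7850; possession of a controlled substance $3650; disorderly conduct $3300.
Stacking rule: sum of all bases. $7850 + $3650 + $3300 = $14800.
Defendant has surrendered passport (−30%): $14800 × 0.7 = $10360.
Offense was committed for financial gain (+$23250 flat): $10360 + $23250 = $33610.
$33610 is within the $700000 maximum.

$33610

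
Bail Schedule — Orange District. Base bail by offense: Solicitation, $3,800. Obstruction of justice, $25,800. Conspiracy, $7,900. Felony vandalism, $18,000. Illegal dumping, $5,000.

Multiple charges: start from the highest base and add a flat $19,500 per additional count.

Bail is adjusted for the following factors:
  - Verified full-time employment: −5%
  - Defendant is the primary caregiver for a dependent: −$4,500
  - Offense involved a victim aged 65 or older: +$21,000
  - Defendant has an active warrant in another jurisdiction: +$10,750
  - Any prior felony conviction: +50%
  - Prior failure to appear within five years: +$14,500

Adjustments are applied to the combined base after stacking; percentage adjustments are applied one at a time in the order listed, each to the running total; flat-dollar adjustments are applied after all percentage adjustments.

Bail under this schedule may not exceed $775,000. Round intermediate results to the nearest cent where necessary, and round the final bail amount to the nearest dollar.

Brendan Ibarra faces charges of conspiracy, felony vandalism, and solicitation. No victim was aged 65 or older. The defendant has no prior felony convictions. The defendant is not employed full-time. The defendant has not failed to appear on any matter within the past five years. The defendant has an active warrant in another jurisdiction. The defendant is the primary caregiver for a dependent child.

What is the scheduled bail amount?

$63,250

Base amounts from the schedule: conspiracy $7,900; felony vandalism $18,000; solicitation $3,800.
Stacking rule: highest base plus $19,500 per additional charge. Highest is felony vandalism at $18,000; 2 additional charges → +$39,000. Combined base = $57,000.
Defendant is the primary caregiver for a dependent (−$4,500 flat): $57,000 − $4,500 = $52,500.
Defendant has an active warrant in another jurisdiction (+$10,750 flat): $52,500 + $10,750 = $63,250.
$63,250 is within the $775,000 maximum.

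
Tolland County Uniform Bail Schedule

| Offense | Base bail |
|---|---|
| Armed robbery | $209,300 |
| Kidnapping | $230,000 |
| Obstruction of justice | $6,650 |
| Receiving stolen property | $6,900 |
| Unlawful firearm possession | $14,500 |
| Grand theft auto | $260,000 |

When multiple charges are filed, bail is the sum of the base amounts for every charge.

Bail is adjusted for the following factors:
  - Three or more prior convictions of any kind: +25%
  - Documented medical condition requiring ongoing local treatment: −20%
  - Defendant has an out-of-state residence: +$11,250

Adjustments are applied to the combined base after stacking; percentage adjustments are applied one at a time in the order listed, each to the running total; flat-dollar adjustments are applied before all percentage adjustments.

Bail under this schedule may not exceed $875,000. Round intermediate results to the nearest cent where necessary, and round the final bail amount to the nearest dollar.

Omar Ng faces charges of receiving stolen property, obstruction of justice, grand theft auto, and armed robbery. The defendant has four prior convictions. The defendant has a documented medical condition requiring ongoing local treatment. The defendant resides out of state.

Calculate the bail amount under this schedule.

Base amounts from the schedule: receiving stolen property $6,900; obstruction of justice $6,650; grand theft auto $260,000; armed robbery $209,300.
Stacking rule: sum of all bases. $6,900 + $6,650 + $260,000 + $209,300 = $482,850.
Defendant has an out-of-state residence (+$11,250 flat): $482,850 + $11,250 = $494,100.
Three or more prior convictions of any kind (+25%): $494,100 × 1.25 = $617,625.
Documented medical condition requiring ongoing local treatment (−20%): $617,625 × 0.8 = $494,100.
$494,100 is within the $875,000 maximum.

$494,100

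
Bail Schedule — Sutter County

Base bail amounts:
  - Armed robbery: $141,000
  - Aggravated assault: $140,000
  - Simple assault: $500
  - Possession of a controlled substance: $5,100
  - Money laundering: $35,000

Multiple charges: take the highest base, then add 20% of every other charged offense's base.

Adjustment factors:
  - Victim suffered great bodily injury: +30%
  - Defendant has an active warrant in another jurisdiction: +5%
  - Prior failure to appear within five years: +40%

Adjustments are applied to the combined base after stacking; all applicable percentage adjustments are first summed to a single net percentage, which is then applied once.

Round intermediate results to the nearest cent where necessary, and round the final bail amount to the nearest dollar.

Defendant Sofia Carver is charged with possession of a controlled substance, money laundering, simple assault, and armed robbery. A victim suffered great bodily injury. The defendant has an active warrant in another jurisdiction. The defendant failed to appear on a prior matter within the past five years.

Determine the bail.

Base amounts from the schedule: possession of a controlled substance $5,100; money laundering $35,000; simple assault $500; armed robbery $141,000.
Stacking rule: highest base plus 20% of each additional charge. Highest is armed robbery at $141,000. Additional: $5,100 × 20% = $1,020; $35,000 × 20% = $7,000; $500 × 20% = $100. Combined base = $141,000 + $8,120 = $149,120.
Net percentage adjustment: +30% +5% +40% = +75%. $149,120 × 1.75 = $260,960.

$260,960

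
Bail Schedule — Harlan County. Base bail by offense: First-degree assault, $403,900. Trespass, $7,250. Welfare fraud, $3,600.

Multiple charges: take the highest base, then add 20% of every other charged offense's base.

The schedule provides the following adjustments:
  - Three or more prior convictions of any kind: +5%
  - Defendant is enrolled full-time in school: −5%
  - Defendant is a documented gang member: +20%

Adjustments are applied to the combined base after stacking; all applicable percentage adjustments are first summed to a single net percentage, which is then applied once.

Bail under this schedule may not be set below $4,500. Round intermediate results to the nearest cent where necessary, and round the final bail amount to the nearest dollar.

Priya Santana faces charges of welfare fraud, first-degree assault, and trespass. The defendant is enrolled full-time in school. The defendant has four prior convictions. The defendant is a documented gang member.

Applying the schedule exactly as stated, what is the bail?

$487,284

Base amounts from the schedule: welfare fraud $3,600; first-degree assault $403,900; trespass $7,250.
Stacking rule: highest base plus 20% of each additional charge. Highest is first-degree assault at $403,900. Additional: $3,600 × 20% = $720; $7,250 × 20% = $1,450. Combined base = $403,900 + $2,170 = $406,070.
Net percentage adjustment: +5% −5% +20% = +20%. $406,070 × 1.2 = $487,284.
$487,284 is at or above the $4,500 minimum.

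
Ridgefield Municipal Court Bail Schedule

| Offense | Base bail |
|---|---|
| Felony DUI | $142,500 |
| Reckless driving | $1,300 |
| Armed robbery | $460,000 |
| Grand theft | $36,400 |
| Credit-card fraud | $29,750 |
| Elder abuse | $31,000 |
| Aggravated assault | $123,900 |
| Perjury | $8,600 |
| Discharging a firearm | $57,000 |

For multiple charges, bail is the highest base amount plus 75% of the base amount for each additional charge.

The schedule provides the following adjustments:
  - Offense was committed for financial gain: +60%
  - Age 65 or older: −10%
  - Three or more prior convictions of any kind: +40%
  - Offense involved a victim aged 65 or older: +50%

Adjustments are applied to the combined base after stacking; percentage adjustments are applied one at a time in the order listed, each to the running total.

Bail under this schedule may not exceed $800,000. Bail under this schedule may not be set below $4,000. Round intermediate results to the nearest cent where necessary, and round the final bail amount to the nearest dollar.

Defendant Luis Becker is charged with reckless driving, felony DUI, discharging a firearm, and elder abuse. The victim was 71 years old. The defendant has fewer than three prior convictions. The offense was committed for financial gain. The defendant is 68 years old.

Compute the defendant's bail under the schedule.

Base amounts from the schedule: reckless driving $1,300; felony DUI $142,500; discharging a firearm $57,000; elder abuse $31,000.
Stacking rule: highest base plus 75% of each additional charge. Highest is felony DUI at $142,500. Additional: $1,300 × 75% = $975; $57,000 × 75% = $42,750; $31,000 × 75% = $23,250. Combined base = $142,500 + $66,975 = $209,475.
Offense was committed for financial gain (+60%): $209,475 × 1.6 = $335,160.
Age 65 or older (−10%): $335,160 × 0.9 = $301,644.
Offense involved a victim aged 65 or older (+50%): $301,644 × 1.5 = $452,466.
$452,466 is within the $800,000 maximum.
$452,466 is at or above the $4,000 minimum.

$452,466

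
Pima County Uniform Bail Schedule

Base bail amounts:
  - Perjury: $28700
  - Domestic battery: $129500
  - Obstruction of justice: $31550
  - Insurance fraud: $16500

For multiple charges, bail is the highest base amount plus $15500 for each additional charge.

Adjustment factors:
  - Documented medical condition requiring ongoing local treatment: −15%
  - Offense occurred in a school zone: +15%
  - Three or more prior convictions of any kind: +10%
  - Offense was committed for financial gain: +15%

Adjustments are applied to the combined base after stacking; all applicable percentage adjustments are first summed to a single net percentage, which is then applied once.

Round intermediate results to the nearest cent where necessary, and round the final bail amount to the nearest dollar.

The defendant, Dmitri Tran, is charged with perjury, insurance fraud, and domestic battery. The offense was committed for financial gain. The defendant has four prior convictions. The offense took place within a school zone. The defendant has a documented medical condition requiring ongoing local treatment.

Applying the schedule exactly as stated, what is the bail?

Base amounts from the schedule: perjury $28700; insurance fraud $16500; domestic battery $129500.
Stacking rule: highest base plus $15500 per additional charge. Highest is domestic battery at $129500; 2 additional charges → +$31000. Combined base = $160500.
Net percentage adjustment: −15% +15% +10% +15% = +25%. $160500 × 1.25 = $200625.

$200625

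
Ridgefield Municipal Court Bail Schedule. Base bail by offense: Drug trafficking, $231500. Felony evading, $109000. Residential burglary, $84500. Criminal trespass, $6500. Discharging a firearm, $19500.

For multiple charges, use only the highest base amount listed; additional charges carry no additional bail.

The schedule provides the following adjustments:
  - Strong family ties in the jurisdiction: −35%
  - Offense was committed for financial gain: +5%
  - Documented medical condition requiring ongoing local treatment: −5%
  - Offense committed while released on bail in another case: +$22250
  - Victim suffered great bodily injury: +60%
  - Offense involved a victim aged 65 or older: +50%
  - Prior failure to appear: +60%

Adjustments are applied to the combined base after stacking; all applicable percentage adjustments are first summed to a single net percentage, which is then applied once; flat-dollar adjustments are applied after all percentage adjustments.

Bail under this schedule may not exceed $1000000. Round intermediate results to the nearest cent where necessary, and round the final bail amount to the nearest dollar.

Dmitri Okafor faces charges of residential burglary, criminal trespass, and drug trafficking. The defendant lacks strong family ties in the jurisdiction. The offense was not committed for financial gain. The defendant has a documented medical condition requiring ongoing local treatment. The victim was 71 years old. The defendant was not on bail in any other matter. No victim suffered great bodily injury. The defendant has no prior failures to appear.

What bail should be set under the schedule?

$335675

Base amounts from the schedule: residential burglary $84500; criminal trespass $6500; drug trafficking $231500.
Stacking rule: use the highest base only. Highest is drug trafficking at $231500. Combined base = $231500.
Net percentage adjustment: −5% +50% = +45%. $231500 × 1.45 = $335675.
$335675 is within the $1000000 maximum.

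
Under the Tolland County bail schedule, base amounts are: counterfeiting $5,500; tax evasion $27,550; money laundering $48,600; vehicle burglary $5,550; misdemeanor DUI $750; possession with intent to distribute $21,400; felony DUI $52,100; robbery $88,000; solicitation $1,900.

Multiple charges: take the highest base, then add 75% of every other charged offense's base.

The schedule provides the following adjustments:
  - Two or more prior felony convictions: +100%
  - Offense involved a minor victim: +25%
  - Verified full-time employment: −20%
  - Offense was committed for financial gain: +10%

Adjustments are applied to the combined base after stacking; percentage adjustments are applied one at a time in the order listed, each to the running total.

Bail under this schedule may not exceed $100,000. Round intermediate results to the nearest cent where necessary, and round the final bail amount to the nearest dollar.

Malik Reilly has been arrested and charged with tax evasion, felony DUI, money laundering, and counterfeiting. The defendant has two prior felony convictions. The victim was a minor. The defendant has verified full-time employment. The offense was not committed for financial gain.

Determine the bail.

$100,000

Base amounts from the schedule: tax evasion $27,550; felony DUI $52,100; money laundering $48,600; counterfeiting $5,500.
Stacking rule: highest base plus 75% of each additional charge. Highest is felony DUI at $52,100. Additional: $27,550 × 75% = $20,662.50; $48,600 × 75% = $36,450; $5,500 × 75% = $4,125. Combined base = $52,100 + $61,237.50 = $113,337.50.
Two or more prior felony convictions (+100%): $113,337.50 × 2 = $226,675.
Offense involved a minor victim (+25%): $226,675 × 1.25 = $283,343.75.
Verified full-time employment (−20%): $283,343.75 × 0.8 = $226,675.
Result $226,675 exceeds the maximum of $100,000; bail is capped at $100,000.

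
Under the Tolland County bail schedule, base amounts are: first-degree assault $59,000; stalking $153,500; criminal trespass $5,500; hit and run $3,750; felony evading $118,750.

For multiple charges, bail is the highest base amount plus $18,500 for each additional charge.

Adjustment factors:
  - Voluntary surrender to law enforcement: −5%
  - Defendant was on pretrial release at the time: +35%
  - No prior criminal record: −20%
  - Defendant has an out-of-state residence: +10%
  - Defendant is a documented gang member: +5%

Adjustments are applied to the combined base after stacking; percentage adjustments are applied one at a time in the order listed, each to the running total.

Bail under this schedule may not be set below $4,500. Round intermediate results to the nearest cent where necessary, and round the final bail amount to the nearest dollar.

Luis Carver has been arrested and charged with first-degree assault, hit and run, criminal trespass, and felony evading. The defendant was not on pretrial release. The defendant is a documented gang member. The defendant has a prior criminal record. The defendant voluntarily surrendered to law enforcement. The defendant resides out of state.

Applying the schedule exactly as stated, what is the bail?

$191,196

Base amounts from the schedule: first-degree assault $59,000; hit and run $3,750; criminal trespass $5,500; felony evading $118,750.
Stacking rule: highest base plus $18,500 per additional charge. Highest is felony evading at $118,750; 3 additional charges → +$55,500. Combined base = $174,250.
Voluntary surrender to law enforcement (−5%): $174,250 × 0.95 = $165,537.50.
Defendant has an out-of-state residence (+10%): $165,537.50 × 1.1 = $182,091.25.
Defendant is a documented gang member (+5%): $182,091.25 × 1.05 = $191,195.81.
$191,195.81 is at or above the $4,500 minimum.
Rounded to the nearest dollar: $191,196.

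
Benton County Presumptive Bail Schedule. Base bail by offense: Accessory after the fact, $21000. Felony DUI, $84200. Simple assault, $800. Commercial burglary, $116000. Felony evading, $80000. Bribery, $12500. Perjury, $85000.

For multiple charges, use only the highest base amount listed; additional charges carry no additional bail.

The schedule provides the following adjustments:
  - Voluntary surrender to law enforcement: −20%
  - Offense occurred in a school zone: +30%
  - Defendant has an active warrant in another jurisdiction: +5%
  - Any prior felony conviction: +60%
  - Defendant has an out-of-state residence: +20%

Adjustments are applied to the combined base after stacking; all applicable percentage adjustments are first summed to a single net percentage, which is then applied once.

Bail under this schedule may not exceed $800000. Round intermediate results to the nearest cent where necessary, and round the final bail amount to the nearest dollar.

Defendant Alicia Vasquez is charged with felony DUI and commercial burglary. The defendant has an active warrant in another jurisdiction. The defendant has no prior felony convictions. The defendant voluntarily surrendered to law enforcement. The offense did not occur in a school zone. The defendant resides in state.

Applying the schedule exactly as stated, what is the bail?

Base amounts from the schedule: felony DUI $84200; commercial burglary $116000.
Stacking rule: use the highest base only. Highest is commercial burglary at $116000. Combined base = $116000.
Net percentage adjustment: −20% +5% = −15%. $116000 × 0.85 = $98600.
$98600 is within the $800000 maximum.

$98600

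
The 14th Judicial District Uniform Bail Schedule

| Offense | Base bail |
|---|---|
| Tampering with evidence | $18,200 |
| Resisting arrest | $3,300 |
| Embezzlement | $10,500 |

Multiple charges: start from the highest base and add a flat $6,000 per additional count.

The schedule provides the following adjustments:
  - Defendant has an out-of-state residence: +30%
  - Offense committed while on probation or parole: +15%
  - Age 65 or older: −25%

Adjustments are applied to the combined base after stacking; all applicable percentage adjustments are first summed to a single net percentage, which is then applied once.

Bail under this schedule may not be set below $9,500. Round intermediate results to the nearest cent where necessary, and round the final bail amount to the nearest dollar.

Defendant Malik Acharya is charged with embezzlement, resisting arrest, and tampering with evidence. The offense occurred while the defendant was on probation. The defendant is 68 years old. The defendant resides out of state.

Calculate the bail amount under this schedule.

$36,240

Base amounts from the schedule: embezzlement $10,500; resisting arrest $3,300; tampering with evidence $18,200.
Stacking rule: highest base plus $6,000 per additional charge. Highest is tampering with evidence at $18,200; 2 additional charges → +$12,000. Combined base = $30,200.
Net percentage adjustment: +30% +15% −25% = +20%. $30,200 × 1.2 = $36,240.
$36,240 is at or above the $9,500 minimum.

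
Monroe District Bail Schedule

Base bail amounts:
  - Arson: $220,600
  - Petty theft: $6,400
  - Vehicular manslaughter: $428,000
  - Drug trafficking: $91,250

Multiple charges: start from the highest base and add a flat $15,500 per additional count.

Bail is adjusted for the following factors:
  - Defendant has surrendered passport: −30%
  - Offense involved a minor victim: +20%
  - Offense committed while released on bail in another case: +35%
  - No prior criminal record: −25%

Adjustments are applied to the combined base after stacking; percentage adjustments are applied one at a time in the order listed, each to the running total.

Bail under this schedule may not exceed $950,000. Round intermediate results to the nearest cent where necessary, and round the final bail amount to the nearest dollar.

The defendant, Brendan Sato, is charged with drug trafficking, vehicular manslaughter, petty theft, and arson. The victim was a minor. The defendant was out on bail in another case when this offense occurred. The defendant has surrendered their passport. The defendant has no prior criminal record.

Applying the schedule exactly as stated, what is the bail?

$403,562

Base amounts from the schedule: drug trafficking $91,250; vehicular manslaughter $428,000; petty theft $6,400; arson $220,600.
Stacking rule: highest base plus $15,500 per additional charge. Highest is vehicular manslaughter at $428,000; 3 additional charges → +$46,500. Combined base = $474,500.
Defendant has surrendered passport (−30%): $474,500 × 0.7 = $332,150.
Offense involved a minor victim (+20%): $332,150 × 1.2 = $398,580.
Offense committed while released on bail in another case (+35%): $398,580 × 1.35 = $538,083.
No prior criminal record (−25%): $538,083 × 0.75 = $403,562.25.
$403,562.25 is within the $950,000 maximum.
Rounded to the nearest dollar: $403,562.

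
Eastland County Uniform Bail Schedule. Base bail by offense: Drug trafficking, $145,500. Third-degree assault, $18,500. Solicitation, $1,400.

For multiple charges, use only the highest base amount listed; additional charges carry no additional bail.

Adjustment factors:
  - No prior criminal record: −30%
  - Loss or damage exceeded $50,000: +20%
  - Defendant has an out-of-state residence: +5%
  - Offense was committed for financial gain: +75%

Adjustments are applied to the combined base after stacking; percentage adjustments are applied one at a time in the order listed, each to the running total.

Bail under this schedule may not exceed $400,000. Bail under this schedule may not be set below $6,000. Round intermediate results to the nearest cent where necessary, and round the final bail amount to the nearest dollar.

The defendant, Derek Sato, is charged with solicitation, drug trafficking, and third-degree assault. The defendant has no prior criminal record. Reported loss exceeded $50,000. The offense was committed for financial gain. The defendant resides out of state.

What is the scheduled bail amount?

Base amounts from the schedule: solicitation $1,400; drug trafficking $145,500; third-degree assault $18,500.
Stacking rule: use the highest base only. Highest is drug trafficking at $145,500. Combined base = $145,500.
No prior criminal record (−30%): $145,500 × 0.7 = $101,850.
Loss or damage exceeded $50,000 (+20%): $101,850 × 1.2 = $122,220.
Defendant has an out-of-state residence (+5%): $122,220 × 1.05 = $128,331.
Offense was committed for financial gain (+75%): $128,331 × 1.75 = $224,579.25.
$224,579.25 is within the $400,000 maximum.
$224,579.25 is at or above the $6,000 minimum.
Rounded to the nearest dollar: $224,579.

$224,579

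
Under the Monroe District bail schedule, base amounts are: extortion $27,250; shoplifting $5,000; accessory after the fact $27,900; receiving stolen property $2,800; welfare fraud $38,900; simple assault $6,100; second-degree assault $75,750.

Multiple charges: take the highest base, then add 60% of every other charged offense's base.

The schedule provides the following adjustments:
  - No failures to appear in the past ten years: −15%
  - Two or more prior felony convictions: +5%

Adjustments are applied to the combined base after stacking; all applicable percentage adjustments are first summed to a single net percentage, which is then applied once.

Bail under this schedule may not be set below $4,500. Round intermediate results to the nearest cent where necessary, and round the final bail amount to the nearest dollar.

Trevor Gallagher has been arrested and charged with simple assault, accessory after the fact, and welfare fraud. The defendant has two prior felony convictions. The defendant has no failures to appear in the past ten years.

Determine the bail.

$53,370

Base amounts from the schedule: simple assault $6,100; accessory after the fact $27,900; welfare fraud $38,900.
Stacking rule: highest base plus 60% of each additional charge. Highest is welfare fraud at $38,900. Additional: $6,100 × 60% = $3,660; $27,900 × 60% = $16,740. Combined base = $38,900 + $20,400 = $59,300.
Net percentage adjustment: −15% +5% = −10%. $59,300 × 0.9 = $53,370.
$53,370 is at or above the $4,500 minimum.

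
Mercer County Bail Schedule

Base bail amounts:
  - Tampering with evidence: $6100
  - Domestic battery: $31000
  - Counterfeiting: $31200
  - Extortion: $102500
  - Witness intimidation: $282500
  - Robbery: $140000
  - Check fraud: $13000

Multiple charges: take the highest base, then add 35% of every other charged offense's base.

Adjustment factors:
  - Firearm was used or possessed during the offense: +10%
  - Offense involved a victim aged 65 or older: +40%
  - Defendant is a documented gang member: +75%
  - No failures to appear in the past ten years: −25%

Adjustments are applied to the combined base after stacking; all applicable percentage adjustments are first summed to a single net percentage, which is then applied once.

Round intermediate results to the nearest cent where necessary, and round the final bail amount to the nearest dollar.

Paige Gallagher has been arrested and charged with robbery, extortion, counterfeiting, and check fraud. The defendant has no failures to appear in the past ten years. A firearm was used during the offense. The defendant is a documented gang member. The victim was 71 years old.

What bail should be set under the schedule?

$382690

Base amounts from the schedule: robbery $140000; extortion $102500; counterfeiting $31200; check fraud $13000.
Stacking rule: highest base plus 35% of each additional charge. Highest is robbery at $140000. Additional: $102500 × 35% = $35875; $31200 × 35% = $10920; $13000 × 35% = $4550. Combined base = $140000 + $51345 = $191345.
Net percentage adjustment: +10% +40% +75% −25% = +100%. $191345 × 2 = $382690.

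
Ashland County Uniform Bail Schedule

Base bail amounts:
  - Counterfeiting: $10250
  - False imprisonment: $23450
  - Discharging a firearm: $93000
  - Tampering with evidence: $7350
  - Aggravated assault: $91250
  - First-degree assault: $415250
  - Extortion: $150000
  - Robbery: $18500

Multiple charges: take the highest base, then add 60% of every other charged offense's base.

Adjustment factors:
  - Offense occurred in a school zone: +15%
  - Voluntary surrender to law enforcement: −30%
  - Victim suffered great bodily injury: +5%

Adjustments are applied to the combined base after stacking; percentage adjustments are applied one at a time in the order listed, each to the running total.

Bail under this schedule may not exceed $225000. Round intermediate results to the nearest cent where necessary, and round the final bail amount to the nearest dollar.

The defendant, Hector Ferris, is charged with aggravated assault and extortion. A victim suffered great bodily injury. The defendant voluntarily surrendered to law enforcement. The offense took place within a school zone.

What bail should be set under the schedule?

$173065

Base amounts from the schedule: aggravated assault $91250; extortion $150000.
Stacking rule: highest base plus 60% of each additional charge. Highest is extortion at $150000. Additional: $91250 × 60% = $54750. Combined base = $150000 + $54750 = $204750.
Offense occurred in a school zone (+15%): $204750 × 1.15 = $235462.50.
Voluntary surrender to law enforcement (−30%): $235462.50 × 0.7 = $164823.75.
Victim suffered great bodily injury (+5%): $164823.75 × 1.05 = $173064.94.
$173064.94 is within the $225000 maximum.
Rounded to the nearest dollar: $173065.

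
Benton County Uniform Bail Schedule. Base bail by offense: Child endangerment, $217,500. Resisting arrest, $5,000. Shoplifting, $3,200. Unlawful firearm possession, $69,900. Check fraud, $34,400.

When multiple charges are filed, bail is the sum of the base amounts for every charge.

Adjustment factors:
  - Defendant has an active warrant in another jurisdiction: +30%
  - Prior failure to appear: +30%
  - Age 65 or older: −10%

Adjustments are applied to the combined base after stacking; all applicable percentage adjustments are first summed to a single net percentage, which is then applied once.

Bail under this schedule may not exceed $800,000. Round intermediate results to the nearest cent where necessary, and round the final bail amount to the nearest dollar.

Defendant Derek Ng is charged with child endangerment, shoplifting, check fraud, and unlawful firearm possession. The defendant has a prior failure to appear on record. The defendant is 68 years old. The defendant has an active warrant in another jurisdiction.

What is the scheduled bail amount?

Base amounts from the schedule: child endangerment $217,500; shoplifting $3,200; check fraud $34,400; unlawful firearm possession $69,900.
Stacking rule: sum of all bases. $217,500 + $3,200 + $34,400 + $69,900 = $325,000.
Net percentage adjustment: +30% +30% −10% = +50%. $325,000 × 1.5 = $487,500.
$487,500 is within the $800,000 maximum.

$487,500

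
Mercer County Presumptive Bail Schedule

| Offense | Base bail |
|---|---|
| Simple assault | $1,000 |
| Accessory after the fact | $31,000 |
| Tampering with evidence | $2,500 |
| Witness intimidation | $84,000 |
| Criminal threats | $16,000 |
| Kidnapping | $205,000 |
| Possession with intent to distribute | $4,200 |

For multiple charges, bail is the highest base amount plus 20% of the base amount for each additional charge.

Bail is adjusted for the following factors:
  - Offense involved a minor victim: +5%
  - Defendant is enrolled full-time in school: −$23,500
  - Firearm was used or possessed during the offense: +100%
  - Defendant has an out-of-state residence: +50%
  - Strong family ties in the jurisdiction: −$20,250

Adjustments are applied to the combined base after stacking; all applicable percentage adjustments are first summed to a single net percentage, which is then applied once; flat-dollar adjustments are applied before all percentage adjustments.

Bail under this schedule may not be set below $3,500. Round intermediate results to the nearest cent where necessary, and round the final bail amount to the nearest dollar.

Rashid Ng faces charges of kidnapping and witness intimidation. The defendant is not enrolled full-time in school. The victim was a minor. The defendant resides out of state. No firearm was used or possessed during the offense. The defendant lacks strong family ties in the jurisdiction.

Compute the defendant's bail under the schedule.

Base amounts from the schedule: kidnapping $205,000; witness intimidation $84,000.
Stacking rule: highest base plus 20% of each additional charge. Highest is kidnapping at $205,000. Additional: $84,000 × 20% = $16,800. Combined base = $205,000 + $16,800 = $221,800.
Net percentage adjustment: +5% +50% = +55%. $221,800 × 1.55 = $343,790.
$343,790 is at or above the $3,500 minimum.

$343,790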